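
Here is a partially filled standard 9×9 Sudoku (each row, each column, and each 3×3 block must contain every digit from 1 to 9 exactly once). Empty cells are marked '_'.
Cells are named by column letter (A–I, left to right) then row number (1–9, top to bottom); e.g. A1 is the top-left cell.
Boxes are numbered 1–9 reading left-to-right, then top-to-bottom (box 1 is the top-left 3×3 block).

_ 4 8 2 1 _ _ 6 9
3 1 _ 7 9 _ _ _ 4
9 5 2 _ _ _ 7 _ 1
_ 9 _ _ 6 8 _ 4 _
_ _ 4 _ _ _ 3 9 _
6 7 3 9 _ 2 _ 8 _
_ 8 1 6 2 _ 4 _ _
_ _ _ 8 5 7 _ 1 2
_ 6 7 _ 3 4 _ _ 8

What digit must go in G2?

Cell G2 itself could take any of {2, 5, 8} by direct elimination.
Consider where 8 can go in box 3.
G1 is out (row 1 already has a 8).
H2 is out (column H already has a 8).
H3 is out (column H already has a 8).
So the only cell in box 3 that can hold 8 is G2.
Therefore G2 = 8.

8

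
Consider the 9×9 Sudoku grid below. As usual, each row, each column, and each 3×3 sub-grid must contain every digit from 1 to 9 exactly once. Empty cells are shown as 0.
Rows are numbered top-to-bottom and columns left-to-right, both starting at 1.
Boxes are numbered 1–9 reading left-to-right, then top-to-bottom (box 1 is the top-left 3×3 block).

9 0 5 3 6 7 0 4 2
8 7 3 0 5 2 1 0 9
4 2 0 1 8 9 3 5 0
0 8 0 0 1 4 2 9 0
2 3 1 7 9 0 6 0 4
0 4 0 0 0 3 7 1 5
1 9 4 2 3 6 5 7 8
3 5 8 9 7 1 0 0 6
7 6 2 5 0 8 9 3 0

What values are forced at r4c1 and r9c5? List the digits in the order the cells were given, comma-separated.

For r4c1:
  Consider where 5 can go in row 4.
  r4c3 is out (column 3 already has a 5).
  r4c4 is out (column 4 already has a 5).
  r4c9 is out (column 9 already has a 5).
  So the only cell in row 4 that can hold 5 is r4c1.
  So r4c1 = 5.
For r9c5:
  Row 9 already contains {2, 3, 5, 6, 7, 8, 9}.
  Column 5 already contains {1, 3, 5, 6, 7, 8, 9}.
  Its 3×3 block (box 8) already contains {1, 2, 3, 5, 6, 7, 8, 9}.
  The only value from 1–9 not eliminated is 4, so r9c5 = 4.

5,4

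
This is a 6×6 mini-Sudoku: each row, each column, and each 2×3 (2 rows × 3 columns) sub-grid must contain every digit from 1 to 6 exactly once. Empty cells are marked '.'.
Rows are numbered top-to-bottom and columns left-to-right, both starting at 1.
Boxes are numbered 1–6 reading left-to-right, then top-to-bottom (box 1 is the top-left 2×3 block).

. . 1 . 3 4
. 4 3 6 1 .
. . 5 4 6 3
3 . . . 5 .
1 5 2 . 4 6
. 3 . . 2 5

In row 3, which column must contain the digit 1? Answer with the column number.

2

Consider where 1 can go in row 3.
R3C1 is out (column 1 already has a 1).
So the only cell in row 3 that can hold 1 is R3C2.
That is column 2.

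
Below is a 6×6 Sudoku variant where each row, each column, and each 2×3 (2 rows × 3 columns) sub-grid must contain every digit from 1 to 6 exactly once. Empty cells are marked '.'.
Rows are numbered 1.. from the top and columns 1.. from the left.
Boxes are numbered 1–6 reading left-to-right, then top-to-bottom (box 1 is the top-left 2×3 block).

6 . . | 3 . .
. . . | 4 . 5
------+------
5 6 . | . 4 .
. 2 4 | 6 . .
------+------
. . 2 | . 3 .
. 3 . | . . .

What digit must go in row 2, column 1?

Cell row 2, column 1 itself could take any of {1, 2, 3} by direct elimination.
Consider where 2 can go in column 1.
row 4, column 1 is out (row 4 already has a 2).
row 5, column 1 is out (row 5 already has a 2).
row 6, column 1 is out (box 5 already has a 2).
So the only cell in column 1 that can hold 2 is row 2, column 1.
Therefore row 2, column 1 = 2.

2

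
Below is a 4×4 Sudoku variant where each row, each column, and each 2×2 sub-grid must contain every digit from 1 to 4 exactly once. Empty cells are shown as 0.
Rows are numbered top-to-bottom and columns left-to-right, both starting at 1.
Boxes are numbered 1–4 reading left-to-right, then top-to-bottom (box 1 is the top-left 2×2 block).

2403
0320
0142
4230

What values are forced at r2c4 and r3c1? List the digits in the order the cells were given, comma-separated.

4,3

For r2c4:
  Consider where 4 can go in row 2.
  r2c1 is out (column 1 already has a 4).
  So the only cell in row 2 that can hold 4 is r2c4.
  So r2c4 = 4.
For r3c1:
  Row 3 already contains {1, 2, 4}.
  Column 1 already contains {2, 4}.
  Its 2×2 block (box 3) already contains {1, 2, 4}.
  The only value from 1–4 not eliminated is 3, so r3c1 = 3.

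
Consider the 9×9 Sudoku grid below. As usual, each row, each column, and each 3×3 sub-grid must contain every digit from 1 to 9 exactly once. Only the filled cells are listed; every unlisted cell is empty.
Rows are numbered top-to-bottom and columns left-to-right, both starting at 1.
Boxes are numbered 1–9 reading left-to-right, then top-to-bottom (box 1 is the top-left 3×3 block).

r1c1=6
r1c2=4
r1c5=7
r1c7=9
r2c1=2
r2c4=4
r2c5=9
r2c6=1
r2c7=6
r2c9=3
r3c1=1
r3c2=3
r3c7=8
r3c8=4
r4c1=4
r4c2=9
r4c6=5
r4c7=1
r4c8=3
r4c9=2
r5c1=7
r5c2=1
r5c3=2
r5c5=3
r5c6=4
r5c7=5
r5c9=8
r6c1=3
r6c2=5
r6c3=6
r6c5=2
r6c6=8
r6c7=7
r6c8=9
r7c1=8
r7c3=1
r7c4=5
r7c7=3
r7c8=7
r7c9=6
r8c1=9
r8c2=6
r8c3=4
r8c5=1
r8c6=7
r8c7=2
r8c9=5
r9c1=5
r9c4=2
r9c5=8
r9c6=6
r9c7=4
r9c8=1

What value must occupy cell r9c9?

9

Row 9 already contains {1, 2, 4, 5, 6, 8}.
Column 9 already contains {2, 3, 5, 6, 8}.
Its 3×3 block (box 9) already contains {1, 2, 3, 4, 5, 6, 7}.
The only value from 1–9 not eliminated is 9, so r9c9 = 9.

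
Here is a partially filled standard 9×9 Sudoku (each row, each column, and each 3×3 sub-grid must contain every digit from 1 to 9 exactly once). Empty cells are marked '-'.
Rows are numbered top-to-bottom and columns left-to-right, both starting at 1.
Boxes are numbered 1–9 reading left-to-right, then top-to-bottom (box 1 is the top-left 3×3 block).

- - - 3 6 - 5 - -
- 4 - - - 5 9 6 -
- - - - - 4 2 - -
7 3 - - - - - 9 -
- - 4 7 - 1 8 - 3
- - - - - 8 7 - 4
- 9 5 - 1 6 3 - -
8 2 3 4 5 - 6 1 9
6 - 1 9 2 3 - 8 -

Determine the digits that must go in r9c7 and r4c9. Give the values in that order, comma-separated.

4,6

For r9c7:
  Row 9 already contains {1, 2, 3, 6, 8, 9}.
  Column 7 already contains {2, 3, 5, 6, 7, 8, 9}.
  Its 3×3 block (box 9) already contains {1, 3, 6, 8, 9}.
  The only value from 1–9 not eliminated is 4, so r9c7 = 4.
For r4c9:
  Consider where 6 can go in column 9.
  r1c9 is out (row 1 already has a 6).
  r2c9 is out (row 2 already has a 6).
  r3c9 is out (box 3 already has a 6).
  r7c9 is out (row 7 already has a 6).
  r9c9 is out (row 9 already has a 6).
  So the only cell in column 9 that can hold 6 is r4c9.
  So r4c9 = 6.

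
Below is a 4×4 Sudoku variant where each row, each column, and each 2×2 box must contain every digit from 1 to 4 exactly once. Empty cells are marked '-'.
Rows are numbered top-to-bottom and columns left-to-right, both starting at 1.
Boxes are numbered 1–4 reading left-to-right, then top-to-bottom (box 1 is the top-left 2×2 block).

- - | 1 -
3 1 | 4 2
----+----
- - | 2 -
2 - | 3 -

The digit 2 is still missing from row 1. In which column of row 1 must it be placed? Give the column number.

Consider where 2 can go in row 1.
R1C1 is out (column 1 already has a 2).
R1C4 is out (column 4 already has a 2).
So the only cell in row 1 that can hold 2 is R1C2.
That is column 2.

2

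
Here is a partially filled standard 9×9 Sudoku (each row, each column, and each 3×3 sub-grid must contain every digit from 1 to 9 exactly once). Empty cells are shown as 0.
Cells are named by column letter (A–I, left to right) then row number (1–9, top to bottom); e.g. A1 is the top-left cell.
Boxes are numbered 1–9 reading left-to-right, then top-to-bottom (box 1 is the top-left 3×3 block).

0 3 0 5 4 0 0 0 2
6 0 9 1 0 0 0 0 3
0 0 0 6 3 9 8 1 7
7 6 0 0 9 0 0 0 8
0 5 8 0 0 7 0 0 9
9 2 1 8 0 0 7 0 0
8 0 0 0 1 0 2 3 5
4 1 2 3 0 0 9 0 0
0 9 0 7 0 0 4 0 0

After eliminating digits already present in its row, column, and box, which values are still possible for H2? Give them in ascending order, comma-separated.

4,5

Row 2 already contains {1, 3, 6, 9}.
Column H already contains {1, 3}.
Its 3×3 block (box 3) already contains {1, 2, 3, 7, 8}.
Removing those from 1–9 leaves {4, 5} as the candidates for H2.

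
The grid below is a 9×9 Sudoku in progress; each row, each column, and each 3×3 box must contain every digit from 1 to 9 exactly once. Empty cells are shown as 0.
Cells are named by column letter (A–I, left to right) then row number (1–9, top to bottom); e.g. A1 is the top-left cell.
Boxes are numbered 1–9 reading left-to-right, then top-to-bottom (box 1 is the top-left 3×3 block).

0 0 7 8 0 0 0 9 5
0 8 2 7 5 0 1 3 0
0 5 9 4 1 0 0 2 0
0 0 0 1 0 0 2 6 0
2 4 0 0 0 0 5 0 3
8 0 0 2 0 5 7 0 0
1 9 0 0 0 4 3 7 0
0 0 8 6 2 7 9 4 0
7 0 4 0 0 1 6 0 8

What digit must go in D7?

5

Row 7 already contains {1, 3, 4, 7, 9}.
Column D already contains {1, 2, 4, 6, 7, 8}.
Its 3×3 block (box 8) already contains {1, 2, 4, 6, 7}.
The only value from 1–9 not eliminated is 5, so D7 = 5.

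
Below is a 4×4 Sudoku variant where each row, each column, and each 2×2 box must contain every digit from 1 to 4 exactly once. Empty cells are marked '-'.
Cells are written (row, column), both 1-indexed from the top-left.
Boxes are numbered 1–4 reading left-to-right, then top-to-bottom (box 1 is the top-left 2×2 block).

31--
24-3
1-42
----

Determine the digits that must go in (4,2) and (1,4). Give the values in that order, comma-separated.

2,4

For (4,2):
  Consider where 2 can go in column 2.
  (3,2) is out (row 3 already has a 2).
  So the only cell in column 2 that can hold 2 is (4,2).
  So (4,2) = 2.
For (1,4):
  Row 1 already contains {1, 3}.
  Column 4 already contains {2, 3}.
  Its 2×2 block (box 2) already contains {3}.
  The only value from 1–4 not eliminated is 4, so (1,4) = 4.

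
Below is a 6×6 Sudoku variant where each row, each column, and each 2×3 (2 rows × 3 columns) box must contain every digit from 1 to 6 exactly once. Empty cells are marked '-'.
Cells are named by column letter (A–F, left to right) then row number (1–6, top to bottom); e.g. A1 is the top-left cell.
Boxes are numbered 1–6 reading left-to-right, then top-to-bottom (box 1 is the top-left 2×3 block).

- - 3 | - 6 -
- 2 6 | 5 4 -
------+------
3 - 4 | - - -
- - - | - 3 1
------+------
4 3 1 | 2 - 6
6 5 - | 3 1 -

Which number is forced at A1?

Cell A1 itself could take any of {1, 5} by direct elimination.
Consider where 5 can go in row 1.
B1 is out (column B already has a 5).
D1 is out (column D already has a 5).
F1 is out (box 2 already has a 5).
So the only cell in row 1 that can hold 5 is A1.
Therefore A1 = 5.

5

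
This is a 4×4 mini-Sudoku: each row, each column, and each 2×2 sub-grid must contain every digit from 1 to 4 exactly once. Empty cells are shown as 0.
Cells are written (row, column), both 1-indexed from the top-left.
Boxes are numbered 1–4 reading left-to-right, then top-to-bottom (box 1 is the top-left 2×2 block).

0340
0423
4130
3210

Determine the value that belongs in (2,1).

1

Row 2 already contains {2, 3, 4}.
Column 1 already contains {3, 4}.
Its 2×2 block (box 1) already contains {3, 4}.
The only value from 1–4 not eliminated is 1, so (2,1) = 1.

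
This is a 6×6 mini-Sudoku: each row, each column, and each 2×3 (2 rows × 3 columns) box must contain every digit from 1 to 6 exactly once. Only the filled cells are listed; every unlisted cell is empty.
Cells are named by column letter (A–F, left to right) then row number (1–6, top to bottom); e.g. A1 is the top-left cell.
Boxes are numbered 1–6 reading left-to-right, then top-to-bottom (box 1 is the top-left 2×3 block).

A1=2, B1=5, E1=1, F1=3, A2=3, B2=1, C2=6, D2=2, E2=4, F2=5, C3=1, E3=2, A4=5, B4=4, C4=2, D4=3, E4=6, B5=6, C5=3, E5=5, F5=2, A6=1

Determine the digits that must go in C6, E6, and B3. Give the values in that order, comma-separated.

For C6:
  Consider where 5 can go in row 6.
  B6 is out (column B already has a 5).
  D6 is out (box 6 already has a 5).
  E6 is out (column E already has a 5).
  F6 is out (column F already has a 5).
  So the only cell in row 6 that can hold 5 is C6.
  So C6 = 5.
For E6:
  Row 6 already contains {1}.
  Column E already contains {1, 2, 4, 5, 6}.
  Its 2×3 block (box 6) already contains {2, 5}.
  The only value from 1–6 not eliminated is 3, so E6 = 3.
For B3:
  Row 3 already contains {1, 2}.
  Column B already contains {1, 4, 5, 6}.
  Its 2×3 block (box 3) already contains {1, 2, 4, 5}.
  The only value from 1–6 not eliminated is 3, so B3 = 3.

5,3,3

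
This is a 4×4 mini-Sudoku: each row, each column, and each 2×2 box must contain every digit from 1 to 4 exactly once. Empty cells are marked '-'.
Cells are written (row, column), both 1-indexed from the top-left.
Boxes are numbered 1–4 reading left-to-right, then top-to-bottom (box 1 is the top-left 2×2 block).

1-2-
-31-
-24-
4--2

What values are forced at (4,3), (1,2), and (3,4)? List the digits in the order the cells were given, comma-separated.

3,4,1

For (4,3):
  Row 4 already contains {2, 4}.
  Column 3 already contains {1, 2, 4}.
  Its 2×2 block (box 4) already contains {2, 4}.
  The only value from 1–4 not eliminated is 3, so (4,3) = 3.
For (1,2):
  Row 1 already contains {1, 2}.
  Column 2 already contains {2, 3}.
  Its 2×2 block (box 1) already contains {1, 3}.
  The only value from 1–4 not eliminated is 4, so (1,2) = 4.
For (3,4):
  Consider where 1 can go in column 4.
  (1,4) is out (row 1 already has a 1).
  (2,4) is out (row 2 already has a 1).
  So the only cell in column 4 that can hold 1 is (3,4).
  So (3,4) = 1.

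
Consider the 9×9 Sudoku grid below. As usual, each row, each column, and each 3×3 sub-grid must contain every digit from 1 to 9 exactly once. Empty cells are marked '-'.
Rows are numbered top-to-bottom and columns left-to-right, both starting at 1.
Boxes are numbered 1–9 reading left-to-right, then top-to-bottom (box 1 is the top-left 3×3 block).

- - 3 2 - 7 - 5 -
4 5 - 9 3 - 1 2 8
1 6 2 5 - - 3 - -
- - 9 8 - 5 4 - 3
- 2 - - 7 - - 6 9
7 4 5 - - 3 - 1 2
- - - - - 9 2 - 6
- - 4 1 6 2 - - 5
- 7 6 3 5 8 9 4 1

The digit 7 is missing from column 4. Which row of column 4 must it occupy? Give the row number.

Consider where 7 can go in column 4.
R5C4 is out (row 5 already has a 7).
R6C4 is out (row 6 already has a 7).
So the only cell in column 4 that can hold 7 is R7C4.
That is row 7.

7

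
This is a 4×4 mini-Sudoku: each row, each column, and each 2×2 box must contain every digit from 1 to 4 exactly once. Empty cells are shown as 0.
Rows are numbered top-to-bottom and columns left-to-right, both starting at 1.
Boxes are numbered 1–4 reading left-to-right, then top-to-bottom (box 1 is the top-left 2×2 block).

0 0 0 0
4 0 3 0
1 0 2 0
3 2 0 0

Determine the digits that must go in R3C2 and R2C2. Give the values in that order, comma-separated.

4,1

For R3C2:
  Row 3 already contains {1, 2}.
  Column 2 already contains {2}.
  Its 2×2 block (box 3) already contains {1, 2, 3}.
  The only value from 1–4 not eliminated is 4, so R3C2 = 4.
For R2C2:
  Row 2 already contains {3, 4}.
  Column 2 already contains {2}.
  Its 2×2 block (box 1) already contains {4}.
  The only value from 1–4 not eliminated is 1, so R2C2 = 1.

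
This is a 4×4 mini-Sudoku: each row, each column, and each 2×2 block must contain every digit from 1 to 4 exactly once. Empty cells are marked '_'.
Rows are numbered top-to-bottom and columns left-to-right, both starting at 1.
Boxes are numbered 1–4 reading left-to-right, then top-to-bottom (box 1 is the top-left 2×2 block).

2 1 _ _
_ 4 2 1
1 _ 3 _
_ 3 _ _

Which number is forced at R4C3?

1

Cell R4C3 itself could take any of {1, 4} by direct elimination.
Consider where 1 can go in column 3.
R1C3 is out (row 1 already has a 1).
So the only cell in column 3 that can hold 1 is R4C3.
Therefore R4C3 = 1.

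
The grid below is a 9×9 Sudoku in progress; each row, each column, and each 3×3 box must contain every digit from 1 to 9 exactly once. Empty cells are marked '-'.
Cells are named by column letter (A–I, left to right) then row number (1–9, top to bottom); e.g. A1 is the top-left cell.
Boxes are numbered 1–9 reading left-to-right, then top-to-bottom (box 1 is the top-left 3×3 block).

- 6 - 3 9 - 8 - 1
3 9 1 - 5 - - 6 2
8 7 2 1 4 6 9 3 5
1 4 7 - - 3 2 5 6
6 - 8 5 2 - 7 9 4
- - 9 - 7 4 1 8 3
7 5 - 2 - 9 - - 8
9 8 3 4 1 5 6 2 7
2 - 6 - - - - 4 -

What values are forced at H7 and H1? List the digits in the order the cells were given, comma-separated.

For H7:
  Row 7 already contains {2, 5, 7, 8, 9}.
  Column H already contains {2, 3, 4, 5, 6, 8, 9}.
  Its 3×3 block (box 9) already contains {2, 4, 6, 7, 8}.
  The only value from 1–9 not eliminated is 1, so H7 = 1.
For H1:
  Row 1 already contains {1, 3, 6, 8, 9}.
  Column H already contains {2, 3, 4, 5, 6, 8, 9}.
  Its 3×3 block (box 3) already contains {1, 2, 3, 5, 6, 8, 9}.
  The only value from 1–9 not eliminated is 7, so H1 = 7.

1,7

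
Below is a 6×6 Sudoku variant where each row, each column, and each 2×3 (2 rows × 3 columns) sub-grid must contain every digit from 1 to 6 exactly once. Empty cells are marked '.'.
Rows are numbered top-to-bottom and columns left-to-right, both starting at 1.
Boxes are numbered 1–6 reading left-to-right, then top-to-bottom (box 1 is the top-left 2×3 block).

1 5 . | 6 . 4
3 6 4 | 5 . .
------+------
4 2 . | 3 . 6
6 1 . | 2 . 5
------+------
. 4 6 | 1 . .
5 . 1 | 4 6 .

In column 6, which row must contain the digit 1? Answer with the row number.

Consider where 1 can go in column 6.
r5c6 is out (row 5 already has a 1).
r6c6 is out (row 6 already has a 1).
So the only cell in column 6 that can hold 1 is r2c6.
That is row 2.

2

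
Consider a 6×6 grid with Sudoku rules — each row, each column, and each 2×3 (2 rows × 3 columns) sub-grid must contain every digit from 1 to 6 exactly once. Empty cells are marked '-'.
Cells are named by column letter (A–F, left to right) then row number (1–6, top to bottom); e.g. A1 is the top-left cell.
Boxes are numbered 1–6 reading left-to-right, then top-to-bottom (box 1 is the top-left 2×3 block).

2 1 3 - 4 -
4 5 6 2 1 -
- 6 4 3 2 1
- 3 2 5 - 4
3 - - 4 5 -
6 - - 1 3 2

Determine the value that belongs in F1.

5

Cell F1 itself could take any of {5, 6} by direct elimination.
Consider where 5 can go in column F.
F2 is out (row 2 already has a 5).
F5 is out (row 5 already has a 5).
So the only cell in column F that can hold 5 is F1.
Therefore F1 = 5.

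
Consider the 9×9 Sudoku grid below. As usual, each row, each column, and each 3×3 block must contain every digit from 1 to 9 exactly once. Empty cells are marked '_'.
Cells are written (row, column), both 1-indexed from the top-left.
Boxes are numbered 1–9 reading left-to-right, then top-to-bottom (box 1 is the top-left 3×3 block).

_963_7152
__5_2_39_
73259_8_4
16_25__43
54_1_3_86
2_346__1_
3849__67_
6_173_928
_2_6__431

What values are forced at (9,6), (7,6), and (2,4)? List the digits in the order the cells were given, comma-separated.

For (9,6):
  Consider where 5 can go in row 9.
  (9,1) is out (column 1 already has a 5).
  (9,3) is out (column 3 already has a 5).
  (9,5) is out (column 5 already has a 5).
  So the only cell in row 9 that can hold 5 is (9,6).
  So (9,6) = 5.
For (7,6):
  Consider where 2 can go in box 8.
  (7,5) is out (column 5 already has a 2).
  (8,6) is out (row 8 already has a 2).
  (9,5) is out (row 9 already has a 2).
  (9,6) is out (row 9 already has a 2).
  So the only cell in box 8 that can hold 2 is (7,6).
  So (7,6) = 2.
For (2,4):
  Row 2 already contains {2, 3, 5, 9}.
  Column 4 already contains {1, 2, 3, 4, 5, 6, 7, 9}.
  Its 3×3 block (box 2) already contains {2, 3, 5, 7, 9}.
  The only value from 1–9 not eliminated is 8, so (2,4) = 8.

5,2,8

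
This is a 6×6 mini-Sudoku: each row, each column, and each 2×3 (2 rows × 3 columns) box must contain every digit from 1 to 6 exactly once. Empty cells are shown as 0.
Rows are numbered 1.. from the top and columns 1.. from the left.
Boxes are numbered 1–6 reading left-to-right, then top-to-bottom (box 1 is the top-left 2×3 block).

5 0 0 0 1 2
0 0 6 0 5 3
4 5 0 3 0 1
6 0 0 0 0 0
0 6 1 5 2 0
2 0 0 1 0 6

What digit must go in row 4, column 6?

Cell row 4, column 6 itself could take any of {4, 5} by direct elimination.
Consider where 5 can go in column 6.
row 5, column 6 is out (row 5 already has a 5).
So the only cell in column 6 that can hold 5 is row 4, column 6.
Therefore row 4, column 6 = 5.

5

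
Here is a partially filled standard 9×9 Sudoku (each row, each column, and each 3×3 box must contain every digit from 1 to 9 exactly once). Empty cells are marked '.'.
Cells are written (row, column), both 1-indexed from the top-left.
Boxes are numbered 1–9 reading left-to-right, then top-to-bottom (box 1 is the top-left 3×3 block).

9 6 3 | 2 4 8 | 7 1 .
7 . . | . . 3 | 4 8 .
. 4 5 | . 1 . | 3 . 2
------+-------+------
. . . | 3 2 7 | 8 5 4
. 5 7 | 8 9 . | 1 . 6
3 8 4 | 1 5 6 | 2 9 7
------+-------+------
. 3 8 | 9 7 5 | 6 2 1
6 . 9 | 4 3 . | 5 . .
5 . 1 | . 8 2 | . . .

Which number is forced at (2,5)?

Row 2 already contains {3, 4, 7, 8}.
Column 5 already contains {1, 2, 3, 4, 5, 7, 8, 9}.
Its 3×3 block (box 2) already contains {1, 2, 3, 4, 8}.
The only value from 1–9 not eliminated is 6, so (2,5) = 6.

6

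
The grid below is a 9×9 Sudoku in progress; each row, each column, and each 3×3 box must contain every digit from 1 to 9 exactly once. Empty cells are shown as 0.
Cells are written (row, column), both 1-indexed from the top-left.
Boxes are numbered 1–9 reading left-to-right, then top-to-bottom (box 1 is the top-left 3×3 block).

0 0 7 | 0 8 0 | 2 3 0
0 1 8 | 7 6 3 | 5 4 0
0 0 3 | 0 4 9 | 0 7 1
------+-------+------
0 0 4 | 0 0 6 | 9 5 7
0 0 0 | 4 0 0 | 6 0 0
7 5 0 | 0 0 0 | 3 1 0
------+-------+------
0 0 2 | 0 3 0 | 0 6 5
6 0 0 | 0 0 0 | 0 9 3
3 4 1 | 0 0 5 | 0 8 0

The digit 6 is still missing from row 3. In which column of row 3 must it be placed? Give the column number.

2

Consider where 6 can go in row 3.
(3,1) is out (column 1 already has a 6).
(3,4) is out (box 2 already has a 6).
(3,7) is out (column 7 already has a 6).
So the only cell in row 3 that can hold 6 is (3,2).
That is column 2.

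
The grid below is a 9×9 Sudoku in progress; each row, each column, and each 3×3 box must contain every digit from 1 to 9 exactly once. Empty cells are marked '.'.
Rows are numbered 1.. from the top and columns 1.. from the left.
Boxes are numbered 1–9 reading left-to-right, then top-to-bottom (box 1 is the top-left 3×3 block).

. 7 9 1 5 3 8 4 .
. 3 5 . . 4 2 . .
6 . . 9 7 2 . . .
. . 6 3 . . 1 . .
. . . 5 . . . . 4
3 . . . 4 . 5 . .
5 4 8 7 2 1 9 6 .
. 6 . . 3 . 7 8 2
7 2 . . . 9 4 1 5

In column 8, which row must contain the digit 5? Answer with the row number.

Consider where 5 can go in column 8.
row 2, column 8 is out (row 2 already has a 5).
row 4, column 8 is out (box 6 already has a 5).
row 5, column 8 is out (row 5 already has a 5).
row 6, column 8 is out (row 6 already has a 5).
So the only cell in column 8 that can hold 5 is row 3, column 8.
That is row 3.

3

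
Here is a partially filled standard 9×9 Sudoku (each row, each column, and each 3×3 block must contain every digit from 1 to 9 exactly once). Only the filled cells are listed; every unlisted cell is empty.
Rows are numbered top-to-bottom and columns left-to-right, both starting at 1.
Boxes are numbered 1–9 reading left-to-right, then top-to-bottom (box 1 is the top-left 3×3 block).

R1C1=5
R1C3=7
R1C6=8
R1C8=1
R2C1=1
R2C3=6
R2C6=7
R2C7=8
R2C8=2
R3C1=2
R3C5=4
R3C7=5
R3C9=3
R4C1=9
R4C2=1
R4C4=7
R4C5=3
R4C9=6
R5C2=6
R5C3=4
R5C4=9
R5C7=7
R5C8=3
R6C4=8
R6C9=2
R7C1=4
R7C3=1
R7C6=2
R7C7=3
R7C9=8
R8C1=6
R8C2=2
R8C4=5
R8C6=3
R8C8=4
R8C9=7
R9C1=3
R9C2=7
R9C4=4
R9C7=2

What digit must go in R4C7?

4

Row 4 already contains {1, 3, 6, 7, 9}.
Column 7 already contains {2, 3, 5, 7, 8}.
Its 3×3 block (box 6) already contains {2, 3, 6, 7}.
The only value from 1–9 not eliminated is 4, so R4C7 = 4.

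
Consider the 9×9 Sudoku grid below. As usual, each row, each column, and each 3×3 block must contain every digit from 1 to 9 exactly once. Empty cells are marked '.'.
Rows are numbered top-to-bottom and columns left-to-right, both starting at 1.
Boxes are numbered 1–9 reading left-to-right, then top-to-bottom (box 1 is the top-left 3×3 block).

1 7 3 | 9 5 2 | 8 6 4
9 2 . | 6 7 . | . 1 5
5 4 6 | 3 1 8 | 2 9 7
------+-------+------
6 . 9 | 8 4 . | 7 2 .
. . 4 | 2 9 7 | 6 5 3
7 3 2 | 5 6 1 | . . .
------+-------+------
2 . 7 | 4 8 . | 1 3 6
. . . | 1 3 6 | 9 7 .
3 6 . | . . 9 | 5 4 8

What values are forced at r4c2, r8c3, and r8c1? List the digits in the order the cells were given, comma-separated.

5,5,4

For r4c2:
  Consider where 5 can go in row 4.
  r4c6 is out (box 5 already has a 5).
  r4c9 is out (column 9 already has a 5).
  So the only cell in row 4 that can hold 5 is r4c2.
  So r4c2 = 5.
For r8c3:
  Consider where 5 can go in column 3.
  r2c3 is out (row 2 already has a 5).
  r9c3 is out (row 9 already has a 5).
  So the only cell in column 3 that can hold 5 is r8c3.
  So r8c3 = 5.
For r8c1:
  Consider where 4 can go in row 8.
  r8c2 is out (column 2 already has a 4).
  r8c3 is out (column 3 already has a 4).
  r8c9 is out (column 9 already has a 4).
  So the only cell in row 8 that can hold 4 is r8c1.
  So r8c1 = 4.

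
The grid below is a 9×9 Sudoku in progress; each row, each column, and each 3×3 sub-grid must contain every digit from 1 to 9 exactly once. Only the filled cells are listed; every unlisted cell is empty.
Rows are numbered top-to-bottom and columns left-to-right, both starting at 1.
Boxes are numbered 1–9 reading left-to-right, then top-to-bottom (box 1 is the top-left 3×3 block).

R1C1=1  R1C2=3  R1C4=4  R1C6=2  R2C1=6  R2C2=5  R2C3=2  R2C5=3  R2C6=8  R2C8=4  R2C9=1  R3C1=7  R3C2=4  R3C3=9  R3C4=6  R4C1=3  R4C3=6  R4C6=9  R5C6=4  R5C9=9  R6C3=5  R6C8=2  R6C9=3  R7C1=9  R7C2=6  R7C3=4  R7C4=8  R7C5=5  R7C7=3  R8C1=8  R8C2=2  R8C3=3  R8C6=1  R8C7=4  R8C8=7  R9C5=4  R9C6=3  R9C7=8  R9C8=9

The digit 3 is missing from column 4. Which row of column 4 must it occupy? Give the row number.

Consider where 3 can go in column 4.
R2C4 is out (row 2 already has a 3).
R4C4 is out (row 4 already has a 3).
R6C4 is out (row 6 already has a 3).
R8C4 is out (row 8 already has a 3).
R9C4 is out (row 9 already has a 3).
So the only cell in column 4 that can hold 3 is R5C4.
That is row 5.

5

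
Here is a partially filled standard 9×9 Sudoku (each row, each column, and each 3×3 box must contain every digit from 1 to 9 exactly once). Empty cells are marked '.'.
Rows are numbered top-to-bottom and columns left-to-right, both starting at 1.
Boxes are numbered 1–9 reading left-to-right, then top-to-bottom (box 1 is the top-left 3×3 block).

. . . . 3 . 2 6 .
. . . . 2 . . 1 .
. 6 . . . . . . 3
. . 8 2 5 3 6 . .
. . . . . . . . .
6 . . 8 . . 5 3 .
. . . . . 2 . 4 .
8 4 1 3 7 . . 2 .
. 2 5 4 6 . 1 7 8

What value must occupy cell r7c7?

Cell r7c7 itself could take any of {3, 9} by direct elimination.
Consider where 3 can go in column 7.
r2c7 is out (box 3 already has a 3).
r3c7 is out (row 3 already has a 3).
r5c7 is out (box 6 already has a 3).
r8c7 is out (row 8 already has a 3).
So the only cell in column 7 that can hold 3 is r7c7.
Therefore r7c7 = 3.

3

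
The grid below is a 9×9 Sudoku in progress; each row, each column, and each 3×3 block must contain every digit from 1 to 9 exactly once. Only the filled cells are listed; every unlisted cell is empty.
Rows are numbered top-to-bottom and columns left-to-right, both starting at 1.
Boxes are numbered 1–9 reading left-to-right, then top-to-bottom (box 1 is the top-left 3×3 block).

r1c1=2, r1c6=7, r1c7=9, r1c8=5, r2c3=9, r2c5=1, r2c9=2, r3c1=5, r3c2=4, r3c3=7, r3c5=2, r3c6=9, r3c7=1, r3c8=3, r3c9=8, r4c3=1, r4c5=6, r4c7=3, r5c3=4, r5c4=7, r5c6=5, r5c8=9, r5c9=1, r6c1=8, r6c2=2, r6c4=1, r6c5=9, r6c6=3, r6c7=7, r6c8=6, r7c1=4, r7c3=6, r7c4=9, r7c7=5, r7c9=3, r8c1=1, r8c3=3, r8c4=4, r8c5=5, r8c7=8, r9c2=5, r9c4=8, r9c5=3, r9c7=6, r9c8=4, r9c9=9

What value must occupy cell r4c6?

4

Cell r4c6 itself could take any of {2, 4, 8} by direct elimination.
Consider where 4 can go in box 5.
r4c4 is out (column 4 already has a 4).
r5c5 is out (row 5 already has a 4).
So the only cell in box 5 that can hold 4 is r4c6.
Therefore r4c6 = 4.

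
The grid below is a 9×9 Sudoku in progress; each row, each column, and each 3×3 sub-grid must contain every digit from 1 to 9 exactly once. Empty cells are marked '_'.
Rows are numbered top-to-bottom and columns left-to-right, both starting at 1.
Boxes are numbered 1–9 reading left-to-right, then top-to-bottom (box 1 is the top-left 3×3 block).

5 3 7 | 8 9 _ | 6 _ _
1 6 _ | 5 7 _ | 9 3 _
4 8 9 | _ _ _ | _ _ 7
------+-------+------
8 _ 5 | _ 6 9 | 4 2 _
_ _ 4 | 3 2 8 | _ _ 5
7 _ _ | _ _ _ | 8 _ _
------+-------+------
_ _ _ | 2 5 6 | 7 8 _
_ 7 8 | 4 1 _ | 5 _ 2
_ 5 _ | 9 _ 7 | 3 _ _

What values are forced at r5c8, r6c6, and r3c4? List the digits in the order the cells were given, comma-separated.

For r5c8:
  Consider where 7 can go in box 6.
  r4c9 is out (column 9 already has a 7).
  r5c7 is out (column 7 already has a 7).
  r6c8 is out (row 6 already has a 7).
  r6c9 is out (row 6 already has a 7).
  So the only cell in box 6 that can hold 7 is r5c8.
  So r5c8 = 7.
For r6c6:
  Consider where 5 can go in column 6.
  r1c6 is out (row 1 already has a 5).
  r2c6 is out (row 2 already has a 5).
  r3c6 is out (box 2 already has a 5).
  r8c6 is out (row 8 already has a 5).
  So the only cell in column 6 that can hold 5 is r6c6.
  So r6c6 = 5.
For r3c4:
  Consider where 6 can go in column 4.
  r4c4 is out (row 4 already has a 6).
  r6c4 is out (box 5 already has a 6).
  So the only cell in column 4 that can hold 6 is r3c4.
  So r3c4 = 6.

7,5,6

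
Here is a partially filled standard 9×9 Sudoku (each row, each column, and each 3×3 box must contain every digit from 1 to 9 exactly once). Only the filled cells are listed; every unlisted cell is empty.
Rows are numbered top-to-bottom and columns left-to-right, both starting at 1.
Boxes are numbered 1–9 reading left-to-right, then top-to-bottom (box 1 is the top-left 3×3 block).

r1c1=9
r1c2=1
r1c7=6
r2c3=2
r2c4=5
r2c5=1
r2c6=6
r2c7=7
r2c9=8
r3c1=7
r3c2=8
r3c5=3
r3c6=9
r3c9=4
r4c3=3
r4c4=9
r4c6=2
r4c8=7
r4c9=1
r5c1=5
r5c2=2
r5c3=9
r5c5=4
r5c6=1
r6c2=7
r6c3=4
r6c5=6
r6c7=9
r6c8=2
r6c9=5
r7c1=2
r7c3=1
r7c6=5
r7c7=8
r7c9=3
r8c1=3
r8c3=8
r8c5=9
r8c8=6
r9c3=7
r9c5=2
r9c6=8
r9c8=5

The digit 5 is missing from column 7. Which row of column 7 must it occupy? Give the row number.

3

Consider where 5 can go in column 7.
r4c7 is out (box 6 already has a 5).
r5c7 is out (row 5 already has a 5).
r8c7 is out (box 9 already has a 5).
r9c7 is out (row 9 already has a 5).
So the only cell in column 7 that can hold 5 is r3c7.
That is row 3.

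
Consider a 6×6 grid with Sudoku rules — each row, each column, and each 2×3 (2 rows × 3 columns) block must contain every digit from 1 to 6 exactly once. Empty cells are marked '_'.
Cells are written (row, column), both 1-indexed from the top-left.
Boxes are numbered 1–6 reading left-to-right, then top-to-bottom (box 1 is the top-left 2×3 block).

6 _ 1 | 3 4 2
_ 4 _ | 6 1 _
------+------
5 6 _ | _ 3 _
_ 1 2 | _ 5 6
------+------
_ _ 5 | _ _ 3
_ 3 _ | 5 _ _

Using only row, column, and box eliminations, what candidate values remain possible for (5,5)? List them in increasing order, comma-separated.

Row 5 already contains {3, 5}.
Column 5 already contains {1, 3, 4, 5}.
Its 2×3 block (box 6) already contains {3, 5}.
Removing those from 1–6 leaves {2, 6} as the candidates for (5,5).

2,6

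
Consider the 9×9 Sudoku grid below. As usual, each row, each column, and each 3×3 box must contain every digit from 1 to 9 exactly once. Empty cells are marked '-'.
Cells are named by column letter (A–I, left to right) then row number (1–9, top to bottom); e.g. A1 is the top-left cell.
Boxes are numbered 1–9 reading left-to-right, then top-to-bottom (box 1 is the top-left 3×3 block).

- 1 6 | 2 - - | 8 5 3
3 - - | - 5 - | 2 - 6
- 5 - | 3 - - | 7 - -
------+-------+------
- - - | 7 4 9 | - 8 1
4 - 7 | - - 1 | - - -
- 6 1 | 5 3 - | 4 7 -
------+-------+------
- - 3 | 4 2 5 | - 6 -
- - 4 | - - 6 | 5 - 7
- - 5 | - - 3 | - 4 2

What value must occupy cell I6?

Row 6 already contains {1, 3, 4, 5, 6, 7}.
Column I already contains {1, 2, 3, 6, 7}.
Its 3×3 block (box 6) already contains {1, 4, 7, 8}.
The only value from 1–9 not eliminated is 9, so I6 = 9.

9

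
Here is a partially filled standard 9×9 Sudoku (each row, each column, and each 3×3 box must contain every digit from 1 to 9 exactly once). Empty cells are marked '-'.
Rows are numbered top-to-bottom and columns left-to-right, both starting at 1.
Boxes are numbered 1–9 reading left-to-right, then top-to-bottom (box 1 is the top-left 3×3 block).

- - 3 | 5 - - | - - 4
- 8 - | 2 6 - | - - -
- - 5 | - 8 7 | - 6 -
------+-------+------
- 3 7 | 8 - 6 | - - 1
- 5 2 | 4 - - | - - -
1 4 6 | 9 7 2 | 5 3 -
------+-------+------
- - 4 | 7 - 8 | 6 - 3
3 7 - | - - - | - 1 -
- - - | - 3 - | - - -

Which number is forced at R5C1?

8

Cell R5C1 itself could take any of {8, 9} by direct elimination.
Consider where 8 can go in box 4.
R4C1 is out (row 4 already has a 8).
So the only cell in box 4 that can hold 8 is R5C1.
Therefore R5C1 = 8.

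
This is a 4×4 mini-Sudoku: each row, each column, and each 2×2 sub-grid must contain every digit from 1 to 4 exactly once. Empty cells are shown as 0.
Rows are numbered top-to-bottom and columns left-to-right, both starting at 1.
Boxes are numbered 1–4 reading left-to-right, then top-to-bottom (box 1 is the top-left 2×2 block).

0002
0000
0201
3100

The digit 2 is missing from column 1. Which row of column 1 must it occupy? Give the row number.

2

Consider where 2 can go in column 1.
R1C1 is out (row 1 already has a 2).
R3C1 is out (row 3 already has a 2).
So the only cell in column 1 that can hold 2 is R2C1.
That is row 2.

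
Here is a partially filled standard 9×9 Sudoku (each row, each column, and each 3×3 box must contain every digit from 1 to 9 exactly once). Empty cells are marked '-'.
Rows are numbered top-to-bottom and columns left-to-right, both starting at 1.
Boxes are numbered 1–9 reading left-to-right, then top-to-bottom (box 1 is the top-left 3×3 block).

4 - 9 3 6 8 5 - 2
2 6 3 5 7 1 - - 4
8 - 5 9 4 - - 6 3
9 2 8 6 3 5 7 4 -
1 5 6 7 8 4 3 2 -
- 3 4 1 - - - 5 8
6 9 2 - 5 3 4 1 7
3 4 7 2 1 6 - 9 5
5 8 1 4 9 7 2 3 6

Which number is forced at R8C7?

8

Row 8 already contains {1, 2, 3, 4, 5, 6, 7, 9}.
Column 7 already contains {2, 3, 4, 5, 7}.
Its 3×3 block (box 9) already contains {1, 2, 3, 4, 5, 6, 7, 9}.
The only value from 1–9 not eliminated is 8, so R8C7 = 8.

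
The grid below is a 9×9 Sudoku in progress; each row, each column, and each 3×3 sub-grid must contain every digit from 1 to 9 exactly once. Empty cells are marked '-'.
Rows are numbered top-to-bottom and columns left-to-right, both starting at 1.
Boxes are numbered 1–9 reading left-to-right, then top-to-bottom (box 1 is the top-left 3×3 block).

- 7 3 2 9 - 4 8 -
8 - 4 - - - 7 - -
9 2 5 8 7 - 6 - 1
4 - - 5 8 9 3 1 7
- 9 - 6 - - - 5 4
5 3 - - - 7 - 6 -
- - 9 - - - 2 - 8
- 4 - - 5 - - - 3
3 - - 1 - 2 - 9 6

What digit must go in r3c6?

Cell r3c6 itself could take any of {3, 4} by direct elimination.
Consider where 4 can go in row 3.
r3c8 is out (box 3 already has a 4).
So the only cell in row 3 that can hold 4 is r3c6.
Therefore r3c6 = 4.

4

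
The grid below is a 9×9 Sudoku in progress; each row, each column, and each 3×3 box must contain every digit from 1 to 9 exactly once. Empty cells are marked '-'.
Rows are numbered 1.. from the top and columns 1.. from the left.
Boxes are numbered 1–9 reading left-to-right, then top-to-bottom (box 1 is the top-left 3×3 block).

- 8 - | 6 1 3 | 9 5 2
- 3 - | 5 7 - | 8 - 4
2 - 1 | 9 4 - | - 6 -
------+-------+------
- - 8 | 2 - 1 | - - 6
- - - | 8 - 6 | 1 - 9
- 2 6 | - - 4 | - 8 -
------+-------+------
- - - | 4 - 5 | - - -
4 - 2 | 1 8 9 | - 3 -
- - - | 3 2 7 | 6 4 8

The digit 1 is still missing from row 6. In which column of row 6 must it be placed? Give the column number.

Consider where 1 can go in row 6.
row 6, column 4 is out (column 4 already has a 1).
row 6, column 5 is out (column 5 already has a 1).
row 6, column 7 is out (column 7 already has a 1).
row 6, column 9 is out (box 6 already has a 1).
So the only cell in row 6 that can hold 1 is row 6, column 1.
That is column 1.

1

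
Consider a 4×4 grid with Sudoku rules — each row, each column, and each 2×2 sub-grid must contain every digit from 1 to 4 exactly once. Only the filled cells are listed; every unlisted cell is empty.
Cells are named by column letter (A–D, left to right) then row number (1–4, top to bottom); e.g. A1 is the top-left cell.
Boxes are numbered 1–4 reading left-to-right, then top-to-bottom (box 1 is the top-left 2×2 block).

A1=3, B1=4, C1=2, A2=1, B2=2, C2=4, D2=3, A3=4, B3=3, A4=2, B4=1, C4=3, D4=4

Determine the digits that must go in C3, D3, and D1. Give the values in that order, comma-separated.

For C3:
  Row 3 already contains {3, 4}.
  Column C already contains {2, 3, 4}.
  Its 2×2 block (box 4) already contains {3, 4}.
  The only value from 1–4 not eliminated is 1, so C3 = 1.
For D3:
  Consider where 2 can go in row 3.
  C3 is out (column C already has a 2).
  So the only cell in row 3 that can hold 2 is D3.
  So D3 = 2.
For D1:
  Row 1 already contains {2, 3, 4}.
  Column D already contains {3, 4}.
  Its 2×2 block (box 2) already contains {2, 3, 4}.
  The only value from 1–4 not eliminated is 1, so D1 = 1.

1,2,1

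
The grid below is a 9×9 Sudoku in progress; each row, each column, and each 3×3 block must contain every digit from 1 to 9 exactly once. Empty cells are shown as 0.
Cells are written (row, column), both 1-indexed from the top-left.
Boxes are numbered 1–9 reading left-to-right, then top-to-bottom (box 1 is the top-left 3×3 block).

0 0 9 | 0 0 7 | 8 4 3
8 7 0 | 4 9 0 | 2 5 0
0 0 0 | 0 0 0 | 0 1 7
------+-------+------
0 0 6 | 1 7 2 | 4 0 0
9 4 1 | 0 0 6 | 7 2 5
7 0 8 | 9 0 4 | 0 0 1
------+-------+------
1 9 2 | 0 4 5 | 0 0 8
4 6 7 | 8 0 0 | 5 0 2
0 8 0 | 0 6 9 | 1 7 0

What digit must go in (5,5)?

8

Cell (5,5) itself could take any of {3, 8} by direct elimination.
Consider where 8 can go in row 5.
(5,4) is out (column 4 already has a 8).
So the only cell in row 5 that can hold 8 is (5,5).
Therefore (5,5) = 8.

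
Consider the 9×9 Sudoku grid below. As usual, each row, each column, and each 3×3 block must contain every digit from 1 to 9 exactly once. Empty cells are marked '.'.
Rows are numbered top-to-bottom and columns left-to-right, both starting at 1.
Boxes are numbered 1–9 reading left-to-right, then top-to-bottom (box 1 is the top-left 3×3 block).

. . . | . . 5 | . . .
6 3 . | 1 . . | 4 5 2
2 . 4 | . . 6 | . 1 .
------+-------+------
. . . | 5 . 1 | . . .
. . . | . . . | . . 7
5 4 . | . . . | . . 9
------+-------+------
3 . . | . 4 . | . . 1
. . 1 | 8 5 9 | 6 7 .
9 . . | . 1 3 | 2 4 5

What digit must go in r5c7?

Cell r5c7 itself could take any of {1, 3, 5, 8} by direct elimination.
Consider where 5 can go in column 7.
r1c7 is out (row 1 already has a 5).
r3c7 is out (box 3 already has a 5).
r4c7 is out (row 4 already has a 5).
r6c7 is out (row 6 already has a 5).
r7c7 is out (box 9 already has a 5).
So the only cell in column 7 that can hold 5 is r5c7.
Therefore r5c7 = 5.

5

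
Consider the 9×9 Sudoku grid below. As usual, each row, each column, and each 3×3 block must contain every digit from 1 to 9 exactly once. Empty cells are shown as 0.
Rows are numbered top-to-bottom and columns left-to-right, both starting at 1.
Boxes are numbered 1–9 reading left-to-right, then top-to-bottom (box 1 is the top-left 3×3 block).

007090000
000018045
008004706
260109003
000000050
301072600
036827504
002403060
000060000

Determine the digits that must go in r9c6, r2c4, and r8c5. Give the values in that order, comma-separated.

1,7,5

For r9c6:
  Consider where 1 can go in box 8.
  r8c5 is out (column 5 already has a 1).
  r9c4 is out (column 4 already has a 1).
  So the only cell in box 8 that can hold 1 is r9c6.
  So r9c6 = 1.
For r2c4:
  Consider where 7 can go in box 2.
  r1c4 is out (row 1 already has a 7).
  r1c6 is out (row 1 already has a 7).
  r3c4 is out (row 3 already has a 7).
  r3c5 is out (row 3 already has a 7).
  So the only cell in box 2 that can hold 7 is r2c4.
  So r2c4 = 7.
For r8c5:
  Row 8 already contains {2, 3, 4, 6}.
  Column 5 already contains {1, 2, 6, 7, 9}.
  Its 3×3 block (box 8) already contains {2, 3, 4, 6, 7, 8}.
  The only value from 1–9 not eliminated is 5, so r8c5 = 5.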